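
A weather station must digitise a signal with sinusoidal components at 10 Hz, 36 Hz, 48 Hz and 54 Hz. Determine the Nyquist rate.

Highest-frequency component: 54 Hz.
Nyquist rate = 2 × 54 Hz = 108 Hz.

108 Hz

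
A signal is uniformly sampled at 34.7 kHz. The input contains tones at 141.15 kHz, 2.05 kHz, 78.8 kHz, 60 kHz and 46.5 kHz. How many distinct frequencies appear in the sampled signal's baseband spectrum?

4

fs/2 = 17.35 kHz.
141.15 kHz mod fs = 2.35 kHz.
2.35 kHz ≤ fs/2 = 17.35 kHz, appears at 2.35 kHz.
2.05 kHz ≤ fs/2 = 17.35 kHz, passes unchanged.
78.8 kHz mod fs = 9.4 kHz.
9.4 kHz ≤ fs/2 = 17.35 kHz, appears at 9.4 kHz.
60 kHz mod fs = 25.3 kHz.
25.3 kHz > fs/2 = 17.35 kHz, folds to fs − 25.3 kHz = 9.4 kHz.
46.5 kHz mod fs = 11.8 kHz.
11.8 kHz ≤ fs/2 = 17.35 kHz, appears at 11.8 kHz.
Distinct values: {2.05 kHz, 2.35 kHz, 9.4 kHz, 11.8 kHz} → 4.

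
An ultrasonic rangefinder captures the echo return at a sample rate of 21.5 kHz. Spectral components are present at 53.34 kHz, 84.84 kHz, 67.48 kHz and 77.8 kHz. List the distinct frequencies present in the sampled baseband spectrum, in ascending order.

1.16 kHz, 2.98 kHz, 8.2 kHz, 10.34 kHz

fs/2 = 10.75 kHz.
53.34 kHz mod fs = 10.34 kHz.
10.34 kHz ≤ fs/2 = 10.75 kHz, appears at 10.34 kHz.
84.84 kHz mod fs = 20.34 kHz.
20.34 kHz > fs/2 = 10.75 kHz, folds to fs − 20.34 kHz = 1.16 kHz.
67.48 kHz mod fs = 2.98 kHz.
2.98 kHz ≤ fs/2 = 10.75 kHz, appears at 2.98 kHz.
77.8 kHz mod fs = 13.3 kHz.
13.3 kHz > fs/2 = 10.75 kHz, folds to fs − 13.3 kHz = 8.2 kHz.
Distinct values: {1.16 kHz, 2.98 kHz, 8.2 kHz, 10.34 kHz}.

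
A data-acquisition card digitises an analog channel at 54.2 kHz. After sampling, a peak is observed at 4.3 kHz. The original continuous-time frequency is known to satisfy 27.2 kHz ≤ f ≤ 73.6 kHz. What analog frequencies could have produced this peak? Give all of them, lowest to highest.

49.9 kHz, 58.5 kHz

Frequencies that alias to 4.3 kHz are k·fs ± 4.3 kHz for integer k ≥ 0.
k=0: 4.3 kHz.
k=1: 49.9 kHz, 58.5 kHz.
k=2: 104.1 kHz, 112.7 kHz.
Within [27.2 kHz, 73.6 kHz]: 49.9 kHz, 58.5 kHz.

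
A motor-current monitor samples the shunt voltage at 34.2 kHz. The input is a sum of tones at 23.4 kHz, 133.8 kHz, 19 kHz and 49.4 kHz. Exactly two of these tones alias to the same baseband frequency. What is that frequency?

15.2 kHz

fs/2 = 17.1 kHz.
23.4 kHz > fs/2 = 17.1 kHz, folds to fs − 23.4 kHz = 10.8 kHz.
133.8 kHz mod fs = 31.2 kHz.
31.2 kHz > fs/2 = 17.1 kHz, folds to fs − 31.2 kHz = 3 kHz.
19 kHz > fs/2 = 17.1 kHz, folds to fs − 19 kHz = 15.2 kHz.
49.4 kHz mod fs = 15.2 kHz.
15.2 kHz ≤ fs/2 = 17.1 kHz, appears at 15.2 kHz.
19 kHz and 49.4 kHz both map to 15.2 kHz.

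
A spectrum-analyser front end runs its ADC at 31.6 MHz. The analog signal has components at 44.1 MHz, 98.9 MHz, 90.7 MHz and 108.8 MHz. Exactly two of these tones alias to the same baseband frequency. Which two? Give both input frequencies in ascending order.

fs/2 = 15.8 MHz.
44.1 MHz mod fs = 12.5 MHz.
12.5 MHz ≤ fs/2 = 15.8 MHz, appears at 12.5 MHz.
98.9 MHz mod fs = 4.1 MHz.
4.1 MHz ≤ fs/2 = 15.8 MHz, appears at 4.1 MHz.
90.7 MHz mod fs = 27.5 MHz.
27.5 MHz > fs/2 = 15.8 MHz, folds to fs − 27.5 MHz = 4.1 MHz.
108.8 MHz mod fs = 14 MHz.
14 MHz ≤ fs/2 = 15.8 MHz, appears at 14 MHz.
90.7 MHz and 98.9 MHz both map to 4.1 MHz.

90.7 MHz, 98.9 MHz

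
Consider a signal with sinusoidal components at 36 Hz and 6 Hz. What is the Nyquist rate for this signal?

72 Hz

Highest-frequency component: 36 Hz.
Nyquist rate = 2 × 36 Hz = 72 Hz.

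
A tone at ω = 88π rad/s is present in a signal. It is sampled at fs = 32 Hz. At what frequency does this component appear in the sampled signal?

12 Hz

ω = 88π rad/s → f = ω/(2π) = 44 Hz.
44 Hz mod fs = 12 Hz.
12 Hz ≤ fs/2 = 16 Hz, appears at 12 Hz.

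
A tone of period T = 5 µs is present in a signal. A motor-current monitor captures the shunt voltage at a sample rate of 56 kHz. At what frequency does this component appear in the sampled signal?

24 kHz

T = 5 µs → f = 1/T = 200 kHz.
200 kHz mod fs = 32 kHz.
32 kHz > fs/2 = 28 kHz, folds to fs − 32 kHz = 24 kHz.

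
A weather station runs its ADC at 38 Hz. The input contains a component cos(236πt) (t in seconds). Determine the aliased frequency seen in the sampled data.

4 Hz

ω = 236π rad/s → f = ω/(2π) = 118 Hz.
118 Hz mod fs = 4 Hz.
4 Hz ≤ fs/2 = 19 Hz, appears at 4 Hz.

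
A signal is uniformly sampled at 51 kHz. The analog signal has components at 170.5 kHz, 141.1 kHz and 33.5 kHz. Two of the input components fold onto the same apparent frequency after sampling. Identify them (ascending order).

33.5 kHz, 170.5 kHz

fs/2 = 25.5 kHz.
170.5 kHz mod fs = 17.5 kHz.
17.5 kHz ≤ fs/2 = 25.5 kHz, appears at 17.5 kHz.
141.1 kHz mod fs = 39.1 kHz.
39.1 kHz > fs/2 = 25.5 kHz, folds to fs − 39.1 kHz = 11.9 kHz.
33.5 kHz > fs/2 = 25.5 kHz, folds to fs − 33.5 kHz = 17.5 kHz.
33.5 kHz and 170.5 kHz both map to 17.5 kHz.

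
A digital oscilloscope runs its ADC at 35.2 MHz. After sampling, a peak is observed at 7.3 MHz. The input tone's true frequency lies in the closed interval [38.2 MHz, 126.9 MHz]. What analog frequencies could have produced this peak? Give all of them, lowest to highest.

Frequencies that alias to 7.3 MHz are k·fs ± 7.3 MHz for integer k ≥ 0.
k=0: 7.3 MHz.
k=1: 27.9 MHz, 42.5 MHz.
k=2: 63.1 MHz, 77.7 MHz.
k=3: 98.3 MHz, 112.9 MHz.
k=4: 133.5 MHz, 148.1 MHz.
Within [38.2 MHz, 126.9 MHz]: 42.5 MHz, 63.1 MHz, 77.7 MHz, 98.3 MHz, 112.9 MHz.

42.5 MHz, 63.1 MHz, 77.7 MHz, 98.3 MHz, 112.9 MHz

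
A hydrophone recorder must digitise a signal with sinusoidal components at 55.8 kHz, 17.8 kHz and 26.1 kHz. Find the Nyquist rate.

Highest-frequency component: 55.8 kHz.
Nyquist rate = 2 × 55.8 kHz = 111.6 kHz.

111.6 kHz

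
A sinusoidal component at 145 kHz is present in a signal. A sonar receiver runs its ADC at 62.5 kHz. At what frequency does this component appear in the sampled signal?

20 kHz

145 kHz mod fs = 20 kHz.
20 kHz ≤ fs/2 = 31.25 kHz, appears at 20 kHz.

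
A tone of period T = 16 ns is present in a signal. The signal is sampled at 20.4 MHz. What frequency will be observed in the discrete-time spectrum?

T = 16 ns → f = 1/T = 62.5 MHz.
62.5 MHz mod fs = 1.3 MHz.
1.3 MHz ≤ fs/2 = 10.2 MHz, appears at 1.3 MHz.

1.3 MHz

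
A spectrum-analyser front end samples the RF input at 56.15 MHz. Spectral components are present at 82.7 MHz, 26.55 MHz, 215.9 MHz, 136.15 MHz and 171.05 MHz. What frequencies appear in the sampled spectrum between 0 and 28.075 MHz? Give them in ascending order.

2.6 MHz, 8.7 MHz, 23.85 MHz, 26.55 MHz

fs/2 = 28.075 MHz.
82.7 MHz mod fs = 26.55 MHz.
26.55 MHz ≤ fs/2 = 28.075 MHz, appears at 26.55 MHz.
26.55 MHz ≤ fs/2 = 28.075 MHz, passes unchanged.
215.9 MHz mod fs = 47.45 MHz.
47.45 MHz > fs/2 = 28.075 MHz, folds to fs − 47.45 MHz = 8.7 MHz.
136.15 MHz mod fs = 23.85 MHz.
23.85 MHz ≤ fs/2 = 28.075 MHz, appears at 23.85 MHz.
171.05 MHz mod fs = 2.6 MHz.
2.6 MHz ≤ fs/2 = 28.075 MHz, appears at 2.6 MHz.
Distinct values: {2.6 MHz, 8.7 MHz, 23.85 MHz, 26.55 MHz}.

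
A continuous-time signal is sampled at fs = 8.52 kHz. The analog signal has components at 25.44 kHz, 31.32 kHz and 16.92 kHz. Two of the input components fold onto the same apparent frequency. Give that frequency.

fs/2 = 4.26 kHz.
25.44 kHz mod fs = 8.4 kHz.
8.4 kHz > fs/2 = 4.26 kHz, folds to fs − 8.4 kHz = 0.12 kHz.
31.32 kHz mod fs = 5.76 kHz.
5.76 kHz > fs/2 = 4.26 kHz, folds to fs − 5.76 kHz = 2.76 kHz.
16.92 kHz mod fs = 8.4 kHz.
8.4 kHz > fs/2 = 4.26 kHz, folds to fs − 8.4 kHz = 0.12 kHz.
16.92 kHz and 25.44 kHz both map to 0.12 kHz.

0.12 kHz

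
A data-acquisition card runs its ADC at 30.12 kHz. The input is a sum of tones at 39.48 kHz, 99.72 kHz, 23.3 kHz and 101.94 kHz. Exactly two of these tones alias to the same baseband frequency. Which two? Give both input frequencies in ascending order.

fs/2 = 15.06 kHz.
39.48 kHz mod fs = 9.36 kHz.
9.36 kHz ≤ fs/2 = 15.06 kHz, appears at 9.36 kHz.
99.72 kHz mod fs = 9.36 kHz.
9.36 kHz ≤ fs/2 = 15.06 kHz, appears at 9.36 kHz.
23.3 kHz > fs/2 = 15.06 kHz, folds to fs − 23.3 kHz = 6.82 kHz.
101.94 kHz mod fs = 11.58 kHz.
11.58 kHz ≤ fs/2 = 15.06 kHz, appears at 11.58 kHz.
39.48 kHz and 99.72 kHz both map to 9.36 kHz.

39.48 kHz, 99.72 kHz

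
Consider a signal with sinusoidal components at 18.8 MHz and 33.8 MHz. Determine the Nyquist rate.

Highest-frequency component: 33.8 MHz.
Nyquist rate = 2 × 33.8 MHz = 67.6 MHz.

67.6 MHz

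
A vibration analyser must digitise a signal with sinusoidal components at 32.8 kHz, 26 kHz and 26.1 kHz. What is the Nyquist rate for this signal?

Highest-frequency component: 32.8 kHz.
Nyquist rate = 2 × 32.8 kHz = 65.6 kHz.

65.6 kHz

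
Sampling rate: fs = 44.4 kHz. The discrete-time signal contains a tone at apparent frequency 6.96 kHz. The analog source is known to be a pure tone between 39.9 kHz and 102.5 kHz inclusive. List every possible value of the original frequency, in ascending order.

Frequencies that alias to 6.96 kHz are k·fs ± 6.96 kHz for integer k ≥ 0.
k=0: 6.96 kHz.
k=1: 37.44 kHz, 51.36 kHz.
k=2: 81.84 kHz, 95.76 kHz.
k=3: 126.24 kHz, 140.16 kHz.
Within [39.9 kHz, 102.5 kHz]: 51.36 kHz, 81.84 kHz, 95.76 kHz.

51.36 kHz, 81.84 kHz, 95.76 kHz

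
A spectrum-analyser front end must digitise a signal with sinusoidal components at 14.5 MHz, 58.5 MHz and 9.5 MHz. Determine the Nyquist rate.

Highest-frequency component: 58.5 MHz.
Nyquist rate = 2 × 58.5 MHz = 117 MHz.

117 MHz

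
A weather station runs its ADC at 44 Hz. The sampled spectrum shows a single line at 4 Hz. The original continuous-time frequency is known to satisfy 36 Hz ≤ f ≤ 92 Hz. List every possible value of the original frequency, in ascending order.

40 Hz, 48 Hz, 84 Hz, 92 Hz

Frequencies that alias to 4 Hz are k·fs ± 4 Hz for integer k ≥ 0.
k=0: 4 Hz.
k=1: 40 Hz, 48 Hz.
k=2: 84 Hz, 92 Hz.
k=3: 128 Hz, 136 Hz.
Within [36 Hz, 92 Hz]: 40 Hz, 48 Hz, 84 Hz, 92 Hz.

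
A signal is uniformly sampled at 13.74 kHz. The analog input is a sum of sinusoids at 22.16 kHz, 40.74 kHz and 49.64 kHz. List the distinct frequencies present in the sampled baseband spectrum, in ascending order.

0.48 kHz, 5.32 kHz

fs/2 = 6.87 kHz.
22.16 kHz mod fs = 8.42 kHz.
8.42 kHz > fs/2 = 6.87 kHz, folds to fs − 8.42 kHz = 5.32 kHz.
40.74 kHz mod fs = 13.26 kHz.
13.26 kHz > fs/2 = 6.87 kHz, folds to fs − 13.26 kHz = 0.48 kHz.
49.64 kHz mod fs = 8.42 kHz.
8.42 kHz > fs/2 = 6.87 kHz, folds to fs − 8.42 kHz = 5.32 kHz.
Distinct values: {0.48 kHz, 5.32 kHz}.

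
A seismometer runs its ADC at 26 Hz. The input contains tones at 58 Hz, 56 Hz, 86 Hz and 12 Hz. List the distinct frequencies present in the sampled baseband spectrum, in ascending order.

4 Hz, 6 Hz, 8 Hz, 12 Hz

fs/2 = 13 Hz.
58 Hz mod fs = 6 Hz.
6 Hz ≤ fs/2 = 13 Hz, appears at 6 Hz.
56 Hz mod fs = 4 Hz.
4 Hz ≤ fs/2 = 13 Hz, appears at 4 Hz.
86 Hz mod fs = 8 Hz.
8 Hz ≤ fs/2 = 13 Hz, appears at 8 Hz.
12 Hz ≤ fs/2 = 13 Hz, passes unchanged.
Distinct values: {4 Hz, 6 Hz, 8 Hz, 12 Hz}.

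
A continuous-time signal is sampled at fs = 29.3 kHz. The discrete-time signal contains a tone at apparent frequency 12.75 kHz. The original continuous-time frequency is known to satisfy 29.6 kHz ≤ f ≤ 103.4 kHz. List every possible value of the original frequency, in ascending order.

42.05 kHz, 45.85 kHz, 71.35 kHz, 75.15 kHz, 100.65 kHz

Frequencies that alias to 12.75 kHz are k·fs ± 12.75 kHz for integer k ≥ 0.
k=0: 12.75 kHz.
k=1: 16.55 kHz, 42.05 kHz.
k=2: 45.85 kHz, 71.35 kHz.
k=3: 75.15 kHz, 100.65 kHz.
k=4: 104.45 kHz, 129.95 kHz.
Within [29.6 kHz, 103.4 kHz]: 42.05 kHz, 45.85 kHz, 71.35 kHz, 75.15 kHz, 100.65 kHz.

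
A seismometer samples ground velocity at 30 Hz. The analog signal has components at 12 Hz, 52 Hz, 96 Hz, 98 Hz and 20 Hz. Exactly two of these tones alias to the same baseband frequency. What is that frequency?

fs/2 = 15 Hz.
12 Hz ≤ fs/2 = 15 Hz, passes unchanged.
52 Hz mod fs = 22 Hz.
22 Hz > fs/2 = 15 Hz, folds to fs − 22 Hz = 8 Hz.
96 Hz mod fs = 6 Hz.
6 Hz ≤ fs/2 = 15 Hz, appears at 6 Hz.
98 Hz mod fs = 8 Hz.
8 Hz ≤ fs/2 = 15 Hz, appears at 8 Hz.
20 Hz > fs/2 = 15 Hz, folds to fs − 20 Hz = 10 Hz.
52 Hz and 98 Hz both map to 8 Hz.

8 Hz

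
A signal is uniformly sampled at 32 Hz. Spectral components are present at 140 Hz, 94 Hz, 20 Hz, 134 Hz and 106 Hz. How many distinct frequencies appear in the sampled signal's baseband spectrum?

4

fs/2 = 16 Hz.
140 Hz mod fs = 12 Hz.
12 Hz ≤ fs/2 = 16 Hz, appears at 12 Hz.
94 Hz mod fs = 30 Hz.
30 Hz > fs/2 = 16 Hz, folds to fs − 30 Hz = 2 Hz.
20 Hz > fs/2 = 16 Hz, folds to fs − 20 Hz = 12 Hz.
134 Hz mod fs = 6 Hz.
6 Hz ≤ fs/2 = 16 Hz, appears at 6 Hz.
106 Hz mod fs = 10 Hz.
10 Hz ≤ fs/2 = 16 Hz, appears at 10 Hz.
Distinct values: {2 Hz, 6 Hz, 10 Hz, 12 Hz} → 4.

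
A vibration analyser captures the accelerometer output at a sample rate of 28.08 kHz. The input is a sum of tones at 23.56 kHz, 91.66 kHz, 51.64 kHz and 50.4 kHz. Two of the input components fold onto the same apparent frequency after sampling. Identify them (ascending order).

23.56 kHz, 51.64 kHz

fs/2 = 14.04 kHz.
23.56 kHz > fs/2 = 14.04 kHz, folds to fs − 23.56 kHz = 4.52 kHz.
91.66 kHz mod fs = 7.42 kHz.
7.42 kHz ≤ fs/2 = 14.04 kHz, appears at 7.42 kHz.
51.64 kHz mod fs = 23.56 kHz.
23.56 kHz > fs/2 = 14.04 kHz, folds to fs − 23.56 kHz = 4.52 kHz.
50.4 kHz mod fs = 22.32 kHz.
22.32 kHz > fs/2 = 14.04 kHz, folds to fs − 22.32 kHz = 5.76 kHz.
23.56 kHz and 51.64 kHz both map to 4.52 kHz.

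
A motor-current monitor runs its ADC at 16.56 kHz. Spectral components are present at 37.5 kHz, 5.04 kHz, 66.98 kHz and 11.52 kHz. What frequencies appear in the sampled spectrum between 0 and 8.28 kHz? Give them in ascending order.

fs/2 = 8.28 kHz.
37.5 kHz mod fs = 4.38 kHz.
4.38 kHz ≤ fs/2 = 8.28 kHz, appears at 4.38 kHz.
5.04 kHz ≤ fs/2 = 8.28 kHz, passes unchanged.
66.98 kHz mod fs = 0.74 kHz.
0.74 kHz ≤ fs/2 = 8.28 kHz, appears at 0.74 kHz.
11.52 kHz > fs/2 = 8.28 kHz, folds to fs − 11.52 kHz = 5.04 kHz.
Distinct values: {0.74 kHz, 4.38 kHz, 5.04 kHz}.

0.74 kHz, 4.38 kHz, 5.04 kHz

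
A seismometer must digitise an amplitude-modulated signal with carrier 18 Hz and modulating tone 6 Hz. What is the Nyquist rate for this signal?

AM sidebands sit at fc ± fm = 12 Hz and 24 Hz.
Highest-frequency component: 24 Hz.
Nyquist rate = 2 × 24 Hz = 48 Hz.

48 Hz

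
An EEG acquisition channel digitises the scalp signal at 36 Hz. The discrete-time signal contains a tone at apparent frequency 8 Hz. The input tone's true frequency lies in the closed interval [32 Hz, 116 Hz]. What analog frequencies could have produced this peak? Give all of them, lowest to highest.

Frequencies that alias to 8 Hz are k·fs ± 8 Hz for integer k ≥ 0.
k=0: 8 Hz.
k=1: 28 Hz, 44 Hz.
k=2: 64 Hz, 80 Hz.
k=3: 100 Hz, 116 Hz.
k=4: 136 Hz, 152 Hz.
Within [32 Hz, 116 Hz]: 44 Hz, 64 Hz, 80 Hz, 100 Hz, 116 Hz.

44 Hz, 64 Hz, 80 Hz, 100 Hz, 116 Hz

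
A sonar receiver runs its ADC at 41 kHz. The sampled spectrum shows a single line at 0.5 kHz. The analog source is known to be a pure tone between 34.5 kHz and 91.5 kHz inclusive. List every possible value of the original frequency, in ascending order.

Frequencies that alias to 0.5 kHz are k·fs ± 0.5 kHz for integer k ≥ 0.
k=0: 0.5 kHz.
k=1: 40.5 kHz, 41.5 kHz.
k=2: 81.5 kHz, 82.5 kHz.
k=3: 122.5 kHz, 123.5 kHz.
Within [34.5 kHz, 91.5 kHz]: 40.5 kHz, 41.5 kHz, 81.5 kHz, 82.5 kHz.

40.5 kHz, 41.5 kHz, 81.5 kHz, 82.5 kHz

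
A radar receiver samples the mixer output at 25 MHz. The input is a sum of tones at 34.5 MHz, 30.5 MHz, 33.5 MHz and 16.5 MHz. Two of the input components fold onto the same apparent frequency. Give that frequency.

8.5 MHz

fs/2 = 12.5 MHz.
34.5 MHz mod fs = 9.5 MHz.
9.5 MHz ≤ fs/2 = 12.5 MHz, appears at 9.5 MHz.
30.5 MHz mod fs = 5.5 MHz.
5.5 MHz ≤ fs/2 = 12.5 MHz, appears at 5.5 MHz.
33.5 MHz mod fs = 8.5 MHz.
8.5 MHz ≤ fs/2 = 12.5 MHz, appears at 8.5 MHz.
16.5 MHz > fs/2 = 12.5 MHz, folds to fs − 16.5 MHz = 8.5 MHz.
16.5 MHz and 33.5 MHz both map to 8.5 MHz.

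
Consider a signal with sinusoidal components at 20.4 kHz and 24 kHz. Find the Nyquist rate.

Highest-frequency component: 24 kHz.
Nyquist rate = 2 × 24 kHz = 48 kHz.

48 kHz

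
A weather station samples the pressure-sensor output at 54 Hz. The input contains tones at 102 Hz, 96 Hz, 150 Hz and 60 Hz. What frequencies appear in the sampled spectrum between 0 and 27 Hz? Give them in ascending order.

6 Hz, 12 Hz

fs/2 = 27 Hz.
102 Hz mod fs = 48 Hz.
48 Hz > fs/2 = 27 Hz, folds to fs − 48 Hz = 6 Hz.
96 Hz mod fs = 42 Hz.
42 Hz > fs/2 = 27 Hz, folds to fs − 42 Hz = 12 Hz.
150 Hz mod fs = 42 Hz.
42 Hz > fs/2 = 27 Hz, folds to fs − 42 Hz = 12 Hz.
60 Hz mod fs = 6 Hz.
6 Hz ≤ fs/2 = 27 Hz, appears at 6 Hz.
Distinct values: {6 Hz, 12 Hz}.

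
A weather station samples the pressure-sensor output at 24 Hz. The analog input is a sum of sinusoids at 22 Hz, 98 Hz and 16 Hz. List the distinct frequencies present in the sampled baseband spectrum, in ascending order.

2 Hz, 8 Hz

fs/2 = 12 Hz.
22 Hz > fs/2 = 12 Hz, folds to fs − 22 Hz = 2 Hz.
98 Hz mod fs = 2 Hz.
2 Hz ≤ fs/2 = 12 Hz, appears at 2 Hz.
16 Hz > fs/2 = 12 Hz, folds to fs − 16 Hz = 8 Hz.
Distinct values: {2 Hz, 8 Hz}.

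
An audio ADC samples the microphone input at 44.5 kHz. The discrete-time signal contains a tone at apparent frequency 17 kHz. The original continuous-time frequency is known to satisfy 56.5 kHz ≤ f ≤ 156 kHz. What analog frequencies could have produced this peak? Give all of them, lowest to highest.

Frequencies that alias to 17 kHz are k·fs ± 17 kHz for integer k ≥ 0.
k=0: 17 kHz.
k=1: 27.5 kHz, 61.5 kHz.
k=2: 72 kHz, 106 kHz.
k=3: 116.5 kHz, 150.5 kHz.
k=4: 161 kHz, 195 kHz.
Within [56.5 kHz, 156 kHz]: 61.5 kHz, 72 kHz, 106 kHz, 116.5 kHz, 150.5 kHz.

61.5 kHz, 72 kHz, 106 kHz, 116.5 kHz, 150.5 kHz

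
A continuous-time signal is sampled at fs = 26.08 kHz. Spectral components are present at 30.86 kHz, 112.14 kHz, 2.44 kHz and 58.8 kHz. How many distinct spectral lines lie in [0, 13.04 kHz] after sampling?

4

fs/2 = 13.04 kHz.
30.86 kHz mod fs = 4.78 kHz.
4.78 kHz ≤ fs/2 = 13.04 kHz, appears at 4.78 kHz.
112.14 kHz mod fs = 7.82 kHz.
7.82 kHz ≤ fs/2 = 13.04 kHz, appears at 7.82 kHz.
2.44 kHz ≤ fs/2 = 13.04 kHz, passes unchanged.
58.8 kHz mod fs = 6.64 kHz.
6.64 kHz ≤ fs/2 = 13.04 kHz, appears at 6.64 kHz.
Distinct values: {2.44 kHz, 4.78 kHz, 6.64 kHz, 7.82 kHz} → 4.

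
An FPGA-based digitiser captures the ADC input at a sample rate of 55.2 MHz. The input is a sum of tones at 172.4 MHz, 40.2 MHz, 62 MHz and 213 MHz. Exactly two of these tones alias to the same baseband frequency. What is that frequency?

fs/2 = 27.6 MHz.
172.4 MHz mod fs = 6.8 MHz.
6.8 MHz ≤ fs/2 = 27.6 MHz, appears at 6.8 MHz.
40.2 MHz > fs/2 = 27.6 MHz, folds to fs − 40.2 MHz = 15 MHz.
62 MHz mod fs = 6.8 MHz.
6.8 MHz ≤ fs/2 = 27.6 MHz, appears at 6.8 MHz.
213 MHz mod fs = 47.4 MHz.
47.4 MHz > fs/2 = 27.6 MHz, folds to fs − 47.4 MHz = 7.8 MHz.
62 MHz and 172.4 MHz both map to 6.8 MHz.

6.8 MHz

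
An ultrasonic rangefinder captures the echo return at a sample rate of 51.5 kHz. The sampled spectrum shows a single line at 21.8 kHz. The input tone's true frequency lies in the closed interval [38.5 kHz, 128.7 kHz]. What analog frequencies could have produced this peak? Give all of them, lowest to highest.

73.3 kHz, 81.2 kHz, 124.8 kHz

Frequencies that alias to 21.8 kHz are k·fs ± 21.8 kHz for integer k ≥ 0.
k=0: 21.8 kHz.
k=1: 29.7 kHz, 73.3 kHz.
k=2: 81.2 kHz, 124.8 kHz.
k=3: 132.7 kHz, 176.3 kHz.
Within [38.5 kHz, 128.7 kHz]: 73.3 kHz, 81.2 kHz, 124.8 kHz.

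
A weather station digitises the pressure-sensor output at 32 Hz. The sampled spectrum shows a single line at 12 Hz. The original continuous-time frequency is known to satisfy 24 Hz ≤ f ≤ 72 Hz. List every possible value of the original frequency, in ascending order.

Frequencies that alias to 12 Hz are k·fs ± 12 Hz for integer k ≥ 0.
k=0: 12 Hz.
k=1: 20 Hz, 44 Hz.
k=2: 52 Hz, 76 Hz.
k=3: 84 Hz, 108 Hz.
Within [24 Hz, 72 Hz]: 44 Hz, 52 Hz.

44 Hz, 52 Hz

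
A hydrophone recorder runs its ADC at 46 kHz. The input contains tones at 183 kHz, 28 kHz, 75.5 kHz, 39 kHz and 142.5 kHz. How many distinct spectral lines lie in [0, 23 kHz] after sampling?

5

fs/2 = 23 kHz.
183 kHz mod fs = 45 kHz.
45 kHz > fs/2 = 23 kHz, folds to fs − 45 kHz = 1 kHz.
28 kHz > fs/2 = 23 kHz, folds to fs − 28 kHz = 18 kHz.
75.5 kHz mod fs = 29.5 kHz.
29.5 kHz > fs/2 = 23 kHz, folds to fs − 29.5 kHz = 16.5 kHz.
39 kHz > fs/2 = 23 kHz, folds to fs − 39 kHz = 7 kHz.
142.5 kHz mod fs = 4.5 kHz.
4.5 kHz ≤ fs/2 = 23 kHz, appears at 4.5 kHz.
Distinct values: {1 kHz, 4.5 kHz, 7 kHz, 16.5 kHz, 18 kHz} → 5.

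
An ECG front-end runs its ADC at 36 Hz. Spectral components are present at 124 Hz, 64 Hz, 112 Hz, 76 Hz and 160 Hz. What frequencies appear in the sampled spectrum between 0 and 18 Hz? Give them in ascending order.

4 Hz, 8 Hz, 16 Hz

fs/2 = 18 Hz.
124 Hz mod fs = 16 Hz.
16 Hz ≤ fs/2 = 18 Hz, appears at 16 Hz.
64 Hz mod fs = 28 Hz.
28 Hz > fs/2 = 18 Hz, folds to fs − 28 Hz = 8 Hz.
112 Hz mod fs = 4 Hz.
4 Hz ≤ fs/2 = 18 Hz, appears at 4 Hz.
76 Hz mod fs = 4 Hz.
4 Hz ≤ fs/2 = 18 Hz, appears at 4 Hz.
160 Hz mod fs = 16 Hz.
16 Hz ≤ fs/2 = 18 Hz, appears at 16 Hz.
Distinct values: {4 Hz, 8 Hz, 16 Hz}.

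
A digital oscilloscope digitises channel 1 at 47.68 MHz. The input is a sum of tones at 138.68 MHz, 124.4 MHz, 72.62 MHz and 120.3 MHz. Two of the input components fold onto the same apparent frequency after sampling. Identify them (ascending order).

fs/2 = 23.84 MHz.
138.68 MHz mod fs = 43.32 MHz.
43.32 MHz > fs/2 = 23.84 MHz, folds to fs − 43.32 MHz = 4.36 MHz.
124.4 MHz mod fs = 29.04 MHz.
29.04 MHz > fs/2 = 23.84 MHz, folds to fs − 29.04 MHz = 18.64 MHz.
72.62 MHz mod fs = 24.94 MHz.
24.94 MHz > fs/2 = 23.84 MHz, folds to fs − 24.94 MHz = 22.74 MHz.
120.3 MHz mod fs = 24.94 MHz.
24.94 MHz > fs/2 = 23.84 MHz, folds to fs − 24.94 MHz = 22.74 MHz.
72.62 MHz and 120.3 MHz both map to 22.74 MHz.

72.62 MHz, 120.3 MHz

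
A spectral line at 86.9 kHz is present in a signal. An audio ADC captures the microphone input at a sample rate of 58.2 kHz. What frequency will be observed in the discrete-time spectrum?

86.9 kHz mod fs = 28.7 kHz.
28.7 kHz ≤ fs/2 = 29.1 kHz, appears at 28.7 kHz.

28.7 kHz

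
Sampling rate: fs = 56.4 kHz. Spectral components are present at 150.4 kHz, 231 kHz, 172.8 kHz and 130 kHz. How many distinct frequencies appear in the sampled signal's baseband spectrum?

4

fs/2 = 28.2 kHz.
150.4 kHz mod fs = 37.6 kHz.
37.6 kHz > fs/2 = 28.2 kHz, folds to fs − 37.6 kHz = 18.8 kHz.
231 kHz mod fs = 5.4 kHz.
5.4 kHz ≤ fs/2 = 28.2 kHz, appears at 5.4 kHz.
172.8 kHz mod fs = 3.6 kHz.
3.6 kHz ≤ fs/2 = 28.2 kHz, appears at 3.6 kHz.
130 kHz mod fs = 17.2 kHz.
17.2 kHz ≤ fs/2 = 28.2 kHz, appears at 17.2 kHz.
Distinct values: {3.6 kHz, 5.4 kHz, 17.2 kHz, 18.8 kHz} → 4.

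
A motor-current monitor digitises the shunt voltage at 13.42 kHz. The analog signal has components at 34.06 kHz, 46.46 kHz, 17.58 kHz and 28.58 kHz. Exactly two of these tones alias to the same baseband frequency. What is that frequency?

fs/2 = 6.71 kHz.
34.06 kHz mod fs = 7.22 kHz.
7.22 kHz > fs/2 = 6.71 kHz, folds to fs − 7.22 kHz = 6.2 kHz.
46.46 kHz mod fs = 6.2 kHz.
6.2 kHz ≤ fs/2 = 6.71 kHz, appears at 6.2 kHz.
17.58 kHz mod fs = 4.16 kHz.
4.16 kHz ≤ fs/2 = 6.71 kHz, appears at 4.16 kHz.
28.58 kHz mod fs = 1.74 kHz.
1.74 kHz ≤ fs/2 = 6.71 kHz, appears at 1.74 kHz.
34.06 kHz and 46.46 kHz both map to 6.2 kHz.

6.2 kHz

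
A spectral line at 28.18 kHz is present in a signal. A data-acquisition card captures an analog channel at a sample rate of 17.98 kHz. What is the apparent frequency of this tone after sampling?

28.18 kHz mod fs = 10.2 kHz.
10.2 kHz > fs/2 = 8.99 kHz, folds to fs − 10.2 kHz = 7.78 kHz.

7.78 kHz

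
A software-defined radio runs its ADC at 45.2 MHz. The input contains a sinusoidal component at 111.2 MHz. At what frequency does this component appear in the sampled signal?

111.2 MHz mod fs = 20.8 MHz.
20.8 MHz ≤ fs/2 = 22.6 MHz, appears at 20.8 MHz.

20.8 MHz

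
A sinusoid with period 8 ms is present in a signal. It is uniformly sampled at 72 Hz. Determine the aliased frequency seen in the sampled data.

19 Hz

T = 8 ms → f = 1/T = 125 Hz.
125 Hz mod fs = 53 Hz.
53 Hz > fs/2 = 36 Hz, folds to fs − 53 Hz = 19 Hz.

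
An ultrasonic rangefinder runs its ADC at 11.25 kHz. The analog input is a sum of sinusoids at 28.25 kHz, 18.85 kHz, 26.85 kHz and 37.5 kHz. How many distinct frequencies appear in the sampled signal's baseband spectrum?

fs/2 = 5.625 kHz.
28.25 kHz mod fs = 5.75 kHz.
5.75 kHz > fs/2 = 5.625 kHz, folds to fs − 5.75 kHz = 5.5 kHz.
18.85 kHz mod fs = 7.6 kHz.
7.6 kHz > fs/2 = 5.625 kHz, folds to fs − 7.6 kHz = 3.65 kHz.
26.85 kHz mod fs = 4.35 kHz.
4.35 kHz ≤ fs/2 = 5.625 kHz, appears at 4.35 kHz.
37.5 kHz mod fs = 3.75 kHz.
3.75 kHz ≤ fs/2 = 5.625 kHz, appears at 3.75 kHz.
Distinct values: {3.65 kHz, 3.75 kHz, 4.35 kHz, 5.5 kHz} → 4.

4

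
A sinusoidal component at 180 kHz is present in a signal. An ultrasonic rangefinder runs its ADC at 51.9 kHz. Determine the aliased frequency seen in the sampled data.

180 kHz mod fs = 24.3 kHz.
24.3 kHz ≤ fs/2 = 25.95 kHz, appears at 24.3 kHz.

24.3 kHz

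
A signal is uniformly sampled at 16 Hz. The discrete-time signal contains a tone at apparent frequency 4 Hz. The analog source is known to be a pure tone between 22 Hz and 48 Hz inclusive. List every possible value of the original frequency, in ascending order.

28 Hz, 36 Hz, 44 Hz

Frequencies that alias to 4 Hz are k·fs ± 4 Hz for integer k ≥ 0.
k=0: 4 Hz.
k=1: 12 Hz, 20 Hz.
k=2: 28 Hz, 36 Hz.
k=3: 44 Hz, 52 Hz.
k=4: 60 Hz, 68 Hz.
Within [22 Hz, 48 Hz]: 28 Hz, 36 Hz, 44 Hz.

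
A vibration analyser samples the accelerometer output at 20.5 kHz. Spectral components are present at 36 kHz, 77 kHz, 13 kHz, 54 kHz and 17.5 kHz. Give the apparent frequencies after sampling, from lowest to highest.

3 kHz, 5 kHz, 7.5 kHz

fs/2 = 10.25 kHz.
36 kHz mod fs = 15.5 kHz.
15.5 kHz > fs/2 = 10.25 kHz, folds to fs − 15.5 kHz = 5 kHz.
77 kHz mod fs = 15.5 kHz.
15.5 kHz > fs/2 = 10.25 kHz, folds to fs − 15.5 kHz = 5 kHz.
13 kHz > fs/2 = 10.25 kHz, folds to fs − 13 kHz = 7.5 kHz.
54 kHz mod fs = 13 kHz.
13 kHz > fs/2 = 10.25 kHz, folds to fs − 13 kHz = 7.5 kHz.
17.5 kHz > fs/2 = 10.25 kHz, folds to fs − 17.5 kHz = 3 kHz.
Distinct values: {3 kHz, 5 kHz, 7.5 kHz}.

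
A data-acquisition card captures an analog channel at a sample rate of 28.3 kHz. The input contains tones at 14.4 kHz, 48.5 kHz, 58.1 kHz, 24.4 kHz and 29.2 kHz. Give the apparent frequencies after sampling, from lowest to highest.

0.9 kHz, 1.5 kHz, 3.9 kHz, 8.1 kHz, 13.9 kHz

fs/2 = 14.15 kHz.
14.4 kHz > fs/2 = 14.15 kHz, folds to fs − 14.4 kHz = 13.9 kHz.
48.5 kHz mod fs = 20.2 kHz.
20.2 kHz > fs/2 = 14.15 kHz, folds to fs − 20.2 kHz = 8.1 kHz.
58.1 kHz mod fs = 1.5 kHz.
1.5 kHz ≤ fs/2 = 14.15 kHz, appears at 1.5 kHz.
24.4 kHz > fs/2 = 14.15 kHz, folds to fs − 24.4 kHz = 3.9 kHz.
29.2 kHz mod fs = 0.9 kHz.
0.9 kHz ≤ fs/2 = 14.15 kHz, appears at 0.9 kHz.
Distinct values: {0.9 kHz, 1.5 kHz, 3.9 kHz, 8.1 kHz, 13.9 kHz}.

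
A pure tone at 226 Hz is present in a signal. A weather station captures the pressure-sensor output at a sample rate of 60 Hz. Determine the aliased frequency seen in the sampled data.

226 Hz mod fs = 46 Hz.
46 Hz > fs/2 = 30 Hz, folds to fs − 46 Hz = 14 Hz.

14 Hz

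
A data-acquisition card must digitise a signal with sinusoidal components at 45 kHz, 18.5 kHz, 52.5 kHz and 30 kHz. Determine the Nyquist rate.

105 kHz

Highest-frequency component: 52.5 kHz.
Nyquist rate = 2 × 52.5 kHz = 105 kHz.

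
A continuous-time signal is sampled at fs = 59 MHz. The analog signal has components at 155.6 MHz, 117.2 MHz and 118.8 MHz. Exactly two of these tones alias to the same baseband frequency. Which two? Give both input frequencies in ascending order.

fs/2 = 29.5 MHz.
155.6 MHz mod fs = 37.6 MHz.
37.6 MHz > fs/2 = 29.5 MHz, folds to fs − 37.6 MHz = 21.4 MHz.
117.2 MHz mod fs = 58.2 MHz.
58.2 MHz > fs/2 = 29.5 MHz, folds to fs − 58.2 MHz = 0.8 MHz.
118.8 MHz mod fs = 0.8 MHz.
0.8 MHz ≤ fs/2 = 29.5 MHz, appears at 0.8 MHz.
117.2 MHz and 118.8 MHz both map to 0.8 MHz.

117.2 MHz, 118.8 MHz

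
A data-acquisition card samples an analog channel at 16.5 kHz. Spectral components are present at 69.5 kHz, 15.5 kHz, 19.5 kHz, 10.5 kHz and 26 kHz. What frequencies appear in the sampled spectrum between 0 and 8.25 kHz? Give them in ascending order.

fs/2 = 8.25 kHz.
69.5 kHz mod fs = 3.5 kHz.
3.5 kHz ≤ fs/2 = 8.25 kHz, appears at 3.5 kHz.
15.5 kHz > fs/2 = 8.25 kHz, folds to fs − 15.5 kHz = 1 kHz.
19.5 kHz mod fs = 3 kHz.
3 kHz ≤ fs/2 = 8.25 kHz, appears at 3 kHz.
10.5 kHz > fs/2 = 8.25 kHz, folds to fs − 10.5 kHz = 6 kHz.
26 kHz mod fs = 9.5 kHz.
9.5 kHz > fs/2 = 8.25 kHz, folds to fs − 9.5 kHz = 7 kHz.
Distinct values: {1 kHz, 3 kHz, 3.5 kHz, 6 kHz, 7 kHz}.

1 kHz, 3 kHz, 3.5 kHz, 6 kHz, 7 kHz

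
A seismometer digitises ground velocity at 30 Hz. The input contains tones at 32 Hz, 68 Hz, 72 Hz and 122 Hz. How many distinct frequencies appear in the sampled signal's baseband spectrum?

fs/2 = 15 Hz.
32 Hz mod fs = 2 Hz.
2 Hz ≤ fs/2 = 15 Hz, appears at 2 Hz.
68 Hz mod fs = 8 Hz.
8 Hz ≤ fs/2 = 15 Hz, appears at 8 Hz.
72 Hz mod fs = 12 Hz.
12 Hz ≤ fs/2 = 15 Hz, appears at 12 Hz.
122 Hz mod fs = 2 Hz.
2 Hz ≤ fs/2 = 15 Hz, appears at 2 Hz.
Distinct values: {2 Hz, 8 Hz, 12 Hz} → 3.

3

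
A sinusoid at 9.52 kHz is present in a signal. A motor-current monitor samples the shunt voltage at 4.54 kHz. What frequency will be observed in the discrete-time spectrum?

9.52 kHz mod fs = 0.44 kHz.
0.44 kHz ≤ fs/2 = 2.27 kHz, appears at 0.44 kHz.

0.44 kHz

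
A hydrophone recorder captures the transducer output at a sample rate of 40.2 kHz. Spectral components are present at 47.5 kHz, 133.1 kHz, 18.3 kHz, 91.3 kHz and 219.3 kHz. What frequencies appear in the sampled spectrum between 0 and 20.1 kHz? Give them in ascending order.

7.3 kHz, 10.9 kHz, 12.5 kHz, 18.3 kHz

fs/2 = 20.1 kHz.
47.5 kHz mod fs = 7.3 kHz.
7.3 kHz ≤ fs/2 = 20.1 kHz, appears at 7.3 kHz.
133.1 kHz mod fs = 12.5 kHz.
12.5 kHz ≤ fs/2 = 20.1 kHz, appears at 12.5 kHz.
18.3 kHz ≤ fs/2 = 20.1 kHz, passes unchanged.
91.3 kHz mod fs = 10.9 kHz.
10.9 kHz ≤ fs/2 = 20.1 kHz, appears at 10.9 kHz.
219.3 kHz mod fs = 18.3 kHz.
18.3 kHz ≤ fs/2 = 20.1 kHz, appears at 18.3 kHz.
Distinct values: {7.3 kHz, 10.9 kHz, 12.5 kHz, 18.3 kHz}.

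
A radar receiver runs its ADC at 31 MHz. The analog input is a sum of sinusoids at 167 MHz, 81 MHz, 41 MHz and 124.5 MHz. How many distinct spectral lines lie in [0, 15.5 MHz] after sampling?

3

fs/2 = 15.5 MHz.
167 MHz mod fs = 12 MHz.
12 MHz ≤ fs/2 = 15.5 MHz, appears at 12 MHz.
81 MHz mod fs = 19 MHz.
19 MHz > fs/2 = 15.5 MHz, folds to fs − 19 MHz = 12 MHz.
41 MHz mod fs = 10 MHz.
10 MHz ≤ fs/2 = 15.5 MHz, appears at 10 MHz.
124.5 MHz mod fs = 0.5 MHz.
0.5 MHz ≤ fs/2 = 15.5 MHz, appears at 0.5 MHz.
Distinct values: {0.5 MHz, 10 MHz, 12 MHz} → 3.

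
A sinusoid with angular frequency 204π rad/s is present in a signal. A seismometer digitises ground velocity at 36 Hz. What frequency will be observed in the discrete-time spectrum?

6 Hz

ω = 204π rad/s → f = ω/(2π) = 102 Hz.
102 Hz mod fs = 30 Hz.
30 Hz > fs/2 = 18 Hz, folds to fs − 30 Hz = 6 Hz.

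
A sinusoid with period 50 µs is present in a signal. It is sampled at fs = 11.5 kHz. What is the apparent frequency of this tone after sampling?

3 kHz

T = 50 µs → f = 1/T = 20 kHz.
20 kHz mod fs = 8.5 kHz.
8.5 kHz > fs/2 = 5.75 kHz, folds to fs − 8.5 kHz = 3 kHz.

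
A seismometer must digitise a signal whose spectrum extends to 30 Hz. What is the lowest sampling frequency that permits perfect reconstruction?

Nyquist rate = 2 × 30 Hz = 60 Hz.

60 Hz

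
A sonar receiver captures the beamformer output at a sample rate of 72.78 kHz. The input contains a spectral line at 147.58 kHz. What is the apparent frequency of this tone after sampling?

2.02 kHz

147.58 kHz mod fs = 2.02 kHz.
2.02 kHz ≤ fs/2 = 36.39 kHz, appears at 2.02 kHz.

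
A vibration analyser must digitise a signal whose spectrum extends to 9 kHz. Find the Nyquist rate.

Nyquist rate = 2 × 9 kHz = 18 kHz.

18 kHz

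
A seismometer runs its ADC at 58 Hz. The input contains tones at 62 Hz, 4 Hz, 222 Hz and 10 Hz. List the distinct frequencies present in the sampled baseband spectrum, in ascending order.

fs/2 = 29 Hz.
62 Hz mod fs = 4 Hz.
4 Hz ≤ fs/2 = 29 Hz, appears at 4 Hz.
4 Hz ≤ fs/2 = 29 Hz, passes unchanged.
222 Hz mod fs = 48 Hz.
48 Hz > fs/2 = 29 Hz, folds to fs − 48 Hz = 10 Hz.
10 Hz ≤ fs/2 = 29 Hz, passes unchanged.
Distinct values: {4 Hz, 10 Hz}.

4 Hz, 10 Hz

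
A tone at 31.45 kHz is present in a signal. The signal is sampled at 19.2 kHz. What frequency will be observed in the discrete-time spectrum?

31.45 kHz mod fs = 12.25 kHz.
12.25 kHz > fs/2 = 9.6 kHz, folds to fs − 12.25 kHz = 6.95 kHz.

6.95 kHz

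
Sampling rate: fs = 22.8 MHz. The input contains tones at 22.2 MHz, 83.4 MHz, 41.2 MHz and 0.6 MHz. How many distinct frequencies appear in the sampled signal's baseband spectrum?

fs/2 = 11.4 MHz.
22.2 MHz > fs/2 = 11.4 MHz, folds to fs − 22.2 MHz = 0.6 MHz.
83.4 MHz mod fs = 15 MHz.
15 MHz > fs/2 = 11.4 MHz, folds to fs − 15 MHz = 7.8 MHz.
41.2 MHz mod fs = 18.4 MHz.
18.4 MHz > fs/2 = 11.4 MHz, folds to fs − 18.4 MHz = 4.4 MHz.
0.6 MHz ≤ fs/2 = 11.4 MHz, passes unchanged.
Distinct values: {0.6 MHz, 4.4 MHz, 7.8 MHz} → 3.

3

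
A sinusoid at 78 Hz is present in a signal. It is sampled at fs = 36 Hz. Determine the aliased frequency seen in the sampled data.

6 Hz

78 Hz mod fs = 6 Hz.
6 Hz ≤ fs/2 = 18 Hz, appears at 6 Hz.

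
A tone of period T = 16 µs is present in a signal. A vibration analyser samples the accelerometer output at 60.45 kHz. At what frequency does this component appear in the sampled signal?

T = 16 µs → f = 1/T = 62.5 kHz.
62.5 kHz mod fs = 2.05 kHz.
2.05 kHz ≤ fs/2 = 30.225 kHz, appears at 2.05 kHz.

2.05 kHz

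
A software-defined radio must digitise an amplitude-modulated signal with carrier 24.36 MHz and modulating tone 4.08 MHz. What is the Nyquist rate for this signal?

AM sidebands sit at fc ± fm = 20.28 MHz and 28.44 MHz.
Highest-frequency component: 28.44 MHz.
Nyquist rate = 2 × 28.44 MHz = 56.88 MHz.

56.88 MHz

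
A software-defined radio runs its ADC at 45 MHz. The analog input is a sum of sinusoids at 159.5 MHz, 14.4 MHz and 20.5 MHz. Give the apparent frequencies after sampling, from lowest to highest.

fs/2 = 22.5 MHz.
159.5 MHz mod fs = 24.5 MHz.
24.5 MHz > fs/2 = 22.5 MHz, folds to fs − 24.5 MHz = 20.5 MHz.
14.4 MHz ≤ fs/2 = 22.5 MHz, passes unchanged.
20.5 MHz ≤ fs/2 = 22.5 MHz, passes unchanged.
Distinct values: {14.4 MHz, 20.5 MHz}.

14.4 MHz, 20.5 MHz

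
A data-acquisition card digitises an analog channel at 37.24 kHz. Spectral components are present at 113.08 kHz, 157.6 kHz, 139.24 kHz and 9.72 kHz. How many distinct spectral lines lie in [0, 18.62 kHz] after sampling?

fs/2 = 18.62 kHz.
113.08 kHz mod fs = 1.36 kHz.
1.36 kHz ≤ fs/2 = 18.62 kHz, appears at 1.36 kHz.
157.6 kHz mod fs = 8.64 kHz.
8.64 kHz ≤ fs/2 = 18.62 kHz, appears at 8.64 kHz.
139.24 kHz mod fs = 27.52 kHz.
27.52 kHz > fs/2 = 18.62 kHz, folds to fs − 27.52 kHz = 9.72 kHz.
9.72 kHz ≤ fs/2 = 18.62 kHz, passes unchanged.
Distinct values: {1.36 kHz, 8.64 kHz, 9.72 kHz} → 3.

3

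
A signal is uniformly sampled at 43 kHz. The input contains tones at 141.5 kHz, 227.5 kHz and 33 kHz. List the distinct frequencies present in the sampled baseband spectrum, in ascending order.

10 kHz, 12.5 kHz

fs/2 = 21.5 kHz.
141.5 kHz mod fs = 12.5 kHz.
12.5 kHz ≤ fs/2 = 21.5 kHz, appears at 12.5 kHz.
227.5 kHz mod fs = 12.5 kHz.
12.5 kHz ≤ fs/2 = 21.5 kHz, appears at 12.5 kHz.
33 kHz > fs/2 = 21.5 kHz, folds to fs − 33 kHz = 10 kHz.
Distinct values: {10 kHz, 12.5 kHz}.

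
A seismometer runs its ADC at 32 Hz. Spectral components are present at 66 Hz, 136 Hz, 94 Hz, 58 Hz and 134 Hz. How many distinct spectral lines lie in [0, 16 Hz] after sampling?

fs/2 = 16 Hz.
66 Hz mod fs = 2 Hz.
2 Hz ≤ fs/2 = 16 Hz, appears at 2 Hz.
136 Hz mod fs = 8 Hz.
8 Hz ≤ fs/2 = 16 Hz, appears at 8 Hz.
94 Hz mod fs = 30 Hz.
30 Hz > fs/2 = 16 Hz, folds to fs − 30 Hz = 2 Hz.
58 Hz mod fs = 26 Hz.
26 Hz > fs/2 = 16 Hz, folds to fs − 26 Hz = 6 Hz.
134 Hz mod fs = 6 Hz.
6 Hz ≤ fs/2 = 16 Hz, appears at 6 Hz.
Distinct values: {2 Hz, 6 Hz, 8 Hz} → 3.

3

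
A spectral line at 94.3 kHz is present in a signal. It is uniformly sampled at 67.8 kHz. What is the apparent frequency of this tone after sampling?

94.3 kHz mod fs = 26.5 kHz.
26.5 kHz ≤ fs/2 = 33.9 kHz, appears at 26.5 kHz.

26.5 kHz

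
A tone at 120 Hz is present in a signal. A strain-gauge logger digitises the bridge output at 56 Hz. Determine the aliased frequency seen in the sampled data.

120 Hz mod fs = 8 Hz.
8 Hz ≤ fs/2 = 28 Hz, appears at 8 Hz.

8 Hz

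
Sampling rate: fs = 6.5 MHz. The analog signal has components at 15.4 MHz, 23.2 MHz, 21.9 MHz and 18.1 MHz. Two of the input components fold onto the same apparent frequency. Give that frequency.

2.4 MHz

fs/2 = 3.25 MHz.
15.4 MHz mod fs = 2.4 MHz.
2.4 MHz ≤ fs/2 = 3.25 MHz, appears at 2.4 MHz.
23.2 MHz mod fs = 3.7 MHz.
3.7 MHz > fs/2 = 3.25 MHz, folds to fs − 3.7 MHz = 2.8 MHz.
21.9 MHz mod fs = 2.4 MHz.
2.4 MHz ≤ fs/2 = 3.25 MHz, appears at 2.4 MHz.
18.1 MHz mod fs = 5.1 MHz.
5.1 MHz > fs/2 = 3.25 MHz, folds to fs − 5.1 MHz = 1.4 MHz.
15.4 MHz and 21.9 MHz both map to 2.4 MHz.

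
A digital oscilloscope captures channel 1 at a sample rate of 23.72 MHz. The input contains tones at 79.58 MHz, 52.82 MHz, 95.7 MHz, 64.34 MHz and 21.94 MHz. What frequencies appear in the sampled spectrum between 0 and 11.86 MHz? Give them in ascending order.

fs/2 = 11.86 MHz.
79.58 MHz mod fs = 8.42 MHz.
8.42 MHz ≤ fs/2 = 11.86 MHz, appears at 8.42 MHz.
52.82 MHz mod fs = 5.38 MHz.
5.38 MHz ≤ fs/2 = 11.86 MHz, appears at 5.38 MHz.
95.7 MHz mod fs = 0.82 MHz.
0.82 MHz ≤ fs/2 = 11.86 MHz, appears at 0.82 MHz.
64.34 MHz mod fs = 16.9 MHz.
16.9 MHz > fs/2 = 11.86 MHz, folds to fs − 16.9 MHz = 6.82 MHz.
21.94 MHz > fs/2 = 11.86 MHz, folds to fs − 21.94 MHz = 1.78 MHz.
Distinct values: {0.82 MHz, 1.78 MHz, 5.38 MHz, 6.82 MHz, 8.42 MHz}.

0.82 MHz, 1.78 MHz, 5.38 MHz, 6.82 MHz, 8.42 MHz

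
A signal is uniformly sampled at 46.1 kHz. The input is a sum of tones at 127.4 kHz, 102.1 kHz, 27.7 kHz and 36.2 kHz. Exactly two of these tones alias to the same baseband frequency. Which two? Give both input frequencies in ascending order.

36.2 kHz, 102.1 kHz

fs/2 = 23.05 kHz.
127.4 kHz mod fs = 35.2 kHz.
35.2 kHz > fs/2 = 23.05 kHz, folds to fs − 35.2 kHz = 10.9 kHz.
102.1 kHz mod fs = 9.9 kHz.
9.9 kHz ≤ fs/2 = 23.05 kHz, appears at 9.9 kHz.
27.7 kHz > fs/2 = 23.05 kHz, folds to fs − 27.7 kHz = 18.4 kHz.
36.2 kHz > fs/2 = 23.05 kHz, folds to fs − 36.2 kHz = 9.9 kHz.
36.2 kHz and 102.1 kHz both map to 9.9 kHz.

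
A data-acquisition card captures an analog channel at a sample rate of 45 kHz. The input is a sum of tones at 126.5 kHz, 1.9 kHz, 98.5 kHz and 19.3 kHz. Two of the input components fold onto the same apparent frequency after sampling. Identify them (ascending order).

98.5 kHz, 126.5 kHz

fs/2 = 22.5 kHz.
126.5 kHz mod fs = 36.5 kHz.
36.5 kHz > fs/2 = 22.5 kHz, folds to fs − 36.5 kHz = 8.5 kHz.
1.9 kHz ≤ fs/2 = 22.5 kHz, passes unchanged.
98.5 kHz mod fs = 8.5 kHz.
8.5 kHz ≤ fs/2 = 22.5 kHz, appears at 8.5 kHz.
19.3 kHz ≤ fs/2 = 22.5 kHz, passes unchanged.
98.5 kHz and 126.5 kHz both map to 8.5 kHz.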